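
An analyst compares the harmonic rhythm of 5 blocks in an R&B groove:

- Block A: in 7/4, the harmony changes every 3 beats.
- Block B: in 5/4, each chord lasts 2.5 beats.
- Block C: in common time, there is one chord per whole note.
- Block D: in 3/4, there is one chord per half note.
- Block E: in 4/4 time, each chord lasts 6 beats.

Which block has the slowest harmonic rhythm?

Block E

A: each chord is 3 beats in 7/4, so 7/3 per bar.
B: each chord is 2.5 beats in 5/4, so 2 per bar.
C: each chord is 4 beats in 4/4, so 1 per bar.
D: each chord is 2 beats in 3/4, so 1.5 per bar.
E: each chord is 6 beats in 4/4, so 2/3 per bar.
Slowest is E at 2/3 chords/bar.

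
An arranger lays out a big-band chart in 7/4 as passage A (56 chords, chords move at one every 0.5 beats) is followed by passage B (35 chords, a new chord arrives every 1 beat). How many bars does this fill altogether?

A: 56 × 0.5 = 28 beats = 4 bars.
B: 35 × 1 = 35 beats = 5 bars.
Total: 4 + 5 = 9 bars.

9 bars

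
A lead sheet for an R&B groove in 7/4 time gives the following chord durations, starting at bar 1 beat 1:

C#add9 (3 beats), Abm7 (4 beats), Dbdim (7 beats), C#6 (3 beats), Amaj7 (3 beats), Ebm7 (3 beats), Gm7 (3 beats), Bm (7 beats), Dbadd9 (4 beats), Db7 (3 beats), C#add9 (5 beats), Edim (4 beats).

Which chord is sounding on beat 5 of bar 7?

Beat 5 of bar 7 is beat (7−1)×7 + 5 = 47 overall.
Running totals: C#add9 ends at 3, Abm7 ends at 7, Dbdim ends at 14, C#6 ends at 17, Amaj7 ends at 20, Ebm7 ends at 23, Gm7 ends at 26, Bm ends at 33, Dbadd9 ends at 37, Db7 ends at 40, C#add9 ends at 45, Edim ends at 49.
Beat 47 falls within Edim.

Edim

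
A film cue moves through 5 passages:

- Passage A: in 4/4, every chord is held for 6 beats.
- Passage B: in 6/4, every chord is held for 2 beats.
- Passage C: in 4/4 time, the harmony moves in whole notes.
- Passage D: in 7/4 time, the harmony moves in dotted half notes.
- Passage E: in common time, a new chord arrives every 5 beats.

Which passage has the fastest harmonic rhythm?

Passage B

A: 4 beats/bar ÷ 6 beats/chord = 2/3 chords/bar.
B: 6 beats/bar ÷ 2 beats/chord = 3 chords/bar.
C: 4 beats/bar ÷ 4 beats/chord = 1 chord/bar.
D: 7 beats/bar ÷ 3 beats/chord = 7/3 chords/bar.
E: 4 beats/bar ÷ 5 beats/chord = 0.8 chords/bar.
Fastest is B at 3 chords/bar.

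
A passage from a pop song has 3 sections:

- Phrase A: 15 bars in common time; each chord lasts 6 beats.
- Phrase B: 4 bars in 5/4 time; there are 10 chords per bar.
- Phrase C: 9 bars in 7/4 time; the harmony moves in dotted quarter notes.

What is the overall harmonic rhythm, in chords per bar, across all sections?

A: 15 × 4 = 60 beats ÷ 6 = 10 chords.
B: 4 × 5 = 20 beats ÷ 0.5 = 40 chords.
C: 9 × 7 = 63 beats ÷ 1.5 = 42 chords.
Overall: 92 chords over 28 bars → 92/28 = 23/7 chords per bar.

23/7 chords per bar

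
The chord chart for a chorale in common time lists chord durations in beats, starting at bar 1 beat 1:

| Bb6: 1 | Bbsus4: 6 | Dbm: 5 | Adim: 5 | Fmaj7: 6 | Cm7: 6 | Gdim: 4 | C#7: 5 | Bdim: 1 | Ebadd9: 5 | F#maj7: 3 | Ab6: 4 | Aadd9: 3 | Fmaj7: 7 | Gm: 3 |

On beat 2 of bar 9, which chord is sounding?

Beat 2 of bar 9 is beat (9−1)×4 + 2 = 34 overall.
Running totals: Bb6 ends at 1, Bbsus4 ends at 7, Dbm ends at 12, Adim ends at 17, Fmaj7 ends at 23, Cm7 ends at 29, Gdim ends at 33, C#7 ends at 38.
Beat 34 falls within C#7.

C#7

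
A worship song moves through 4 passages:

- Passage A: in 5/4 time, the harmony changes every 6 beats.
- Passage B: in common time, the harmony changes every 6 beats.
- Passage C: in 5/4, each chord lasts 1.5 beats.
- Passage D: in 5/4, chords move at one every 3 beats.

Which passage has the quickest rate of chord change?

Passage C

A: each chord is 6 beats in 5/4, so 5/6 per bar.
B: each chord is 6 beats in 4/4, so 2/3 per bar.
C: each chord is 1.5 beats in 5/4, so 10/3 per bar.
D: each chord is 3 beats in 5/4, so 5/3 per bar.
Fastest is C at 10/3 chords/bar.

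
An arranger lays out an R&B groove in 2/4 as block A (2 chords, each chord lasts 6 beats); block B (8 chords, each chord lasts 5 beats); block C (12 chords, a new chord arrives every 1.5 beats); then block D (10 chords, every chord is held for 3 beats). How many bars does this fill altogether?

50 bars

A: 2 × 6 = 12 beats = 6 bars.
B: 8 × 5 = 40 beats = 20 bars.
C: 12 × 1.5 = 18 beats = 9 bars.
D: 10 × 3 = 30 beats = 15 bars.
Total: 6 + 20 + 9 + 15 = 50 bars.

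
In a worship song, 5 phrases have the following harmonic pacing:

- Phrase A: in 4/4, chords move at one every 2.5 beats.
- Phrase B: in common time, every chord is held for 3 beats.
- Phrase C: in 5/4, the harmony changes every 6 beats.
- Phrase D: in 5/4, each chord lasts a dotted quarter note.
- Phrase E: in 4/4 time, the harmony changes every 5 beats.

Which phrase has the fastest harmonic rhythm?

Phrase D

A: 4 beats/bar ÷ 2.5 beats/chord = 1.6 chords/bar.
B: 4 beats/bar ÷ 3 beats/chord = 4/3 chords/bar.
C: 5 beats/bar ÷ 6 beats/chord = 5/6 chords/bar.
D: 5 beats/bar ÷ 1.5 beats/chord = 10/3 chords/bar.
E: 4 beats/bar ÷ 5 beats/chord = 0.8 chords/bar.
Fastest is D at 10/3 chords/bar.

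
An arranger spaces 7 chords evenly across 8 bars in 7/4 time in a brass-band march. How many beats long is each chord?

8 bars × 7 beats/bar = 56 beats total.
56 beats ÷ 7 chords = 8 beats per chord.

8 beats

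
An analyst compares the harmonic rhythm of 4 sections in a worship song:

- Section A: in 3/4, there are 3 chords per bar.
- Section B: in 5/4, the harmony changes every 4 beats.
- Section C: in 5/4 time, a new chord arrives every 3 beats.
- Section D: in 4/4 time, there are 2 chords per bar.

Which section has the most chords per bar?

A: 3 beats/bar ÷ 1 beat/chord = 3 chords/bar.
B: 5 beats/bar ÷ 4 beats/chord = 1.25 chords/bar.
C: 5 beats/bar ÷ 3 beats/chord = 5/3 chords/bar.
D: 4 beats/bar ÷ 2 beats/chord = 2 chords/bar.
Fastest is A at 3 chords/bar.

Section A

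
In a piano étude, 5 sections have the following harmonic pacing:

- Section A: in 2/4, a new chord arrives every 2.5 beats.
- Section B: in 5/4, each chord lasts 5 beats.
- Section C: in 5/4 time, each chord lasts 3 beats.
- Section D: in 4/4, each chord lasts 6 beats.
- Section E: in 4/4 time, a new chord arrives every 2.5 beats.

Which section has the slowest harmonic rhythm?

Section D

A: 2/2.5 = 0.8 chords/bar.
B: 5/5 = 1 chord/bar.
C: 5/3 = 5/3 chords/bar.
D: 4/6 = 2/3 chords/bar.
E: 4/2.5 = 1.6 chords/bar.
Slowest is D at 2/3 chords/bar.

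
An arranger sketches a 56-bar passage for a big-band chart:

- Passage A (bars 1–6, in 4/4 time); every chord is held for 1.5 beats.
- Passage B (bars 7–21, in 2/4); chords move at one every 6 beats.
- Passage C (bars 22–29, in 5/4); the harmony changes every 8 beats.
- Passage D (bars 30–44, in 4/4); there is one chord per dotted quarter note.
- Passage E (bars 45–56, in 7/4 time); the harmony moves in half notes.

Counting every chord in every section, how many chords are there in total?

108 chords

A: 6·4 = 24 beats, 24/1.5 = 16 chords.
B: 15·2 = 30 beats, 30/6 = 5 chords.
C: 8·5 = 40 beats, 40/8 = 5 chords.
D: 15·4 = 60 beats, 60/1.5 = 40 chords.
E: 12·7 = 84 beats, 84/2 = 42 chords.
Total: 16 + 5 + 5 + 40 + 42 = 108.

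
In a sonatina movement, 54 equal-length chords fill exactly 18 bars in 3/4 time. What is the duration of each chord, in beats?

1 beat

18 bars × 3 beats/bar = 54 beats total.
54 beats ÷ 54 chords = 1 beats per chord.
(That is a quarter note.)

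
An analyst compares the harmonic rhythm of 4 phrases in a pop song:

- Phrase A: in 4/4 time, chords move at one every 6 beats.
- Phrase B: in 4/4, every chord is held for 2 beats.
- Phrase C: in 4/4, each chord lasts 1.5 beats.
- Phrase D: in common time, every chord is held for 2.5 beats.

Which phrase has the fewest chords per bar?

Phrase A

A: 4 beats/bar ÷ 6 beats/chord = 2/3 chords/bar.
B: 4 beats/bar ÷ 2 beats/chord = 2 chords/bar.
C: 4 beats/bar ÷ 1.5 beats/chord = 8/3 chords/bar.
D: 4 beats/bar ÷ 2.5 beats/chord = 1.6 chords/bar.
Slowest is A at 2/3 chords/bar.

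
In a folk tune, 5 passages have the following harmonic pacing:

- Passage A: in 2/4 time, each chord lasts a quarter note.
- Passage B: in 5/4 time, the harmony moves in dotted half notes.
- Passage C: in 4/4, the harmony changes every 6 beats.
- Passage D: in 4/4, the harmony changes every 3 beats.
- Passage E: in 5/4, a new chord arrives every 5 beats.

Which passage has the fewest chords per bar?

A: 2 beats/bar ÷ 1 beat/chord = 2 chords/bar.
B: 5 beats/bar ÷ 3 beats/chord = 5/3 chords/bar.
C: 4 beats/bar ÷ 6 beats/chord = 2/3 chords/bar.
D: 4 beats/bar ÷ 3 beats/chord = 4/3 chords/bar.
E: 5 beats/bar ÷ 5 beats/chord = 1 chord/bar.
Slowest is C at 2/3 chords/bar.

Passage C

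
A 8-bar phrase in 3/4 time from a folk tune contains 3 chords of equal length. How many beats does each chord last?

8 bars × 3 beats/bar = 24 beats total.
24 beats ÷ 3 chords = 8 beats per chord.

8 beats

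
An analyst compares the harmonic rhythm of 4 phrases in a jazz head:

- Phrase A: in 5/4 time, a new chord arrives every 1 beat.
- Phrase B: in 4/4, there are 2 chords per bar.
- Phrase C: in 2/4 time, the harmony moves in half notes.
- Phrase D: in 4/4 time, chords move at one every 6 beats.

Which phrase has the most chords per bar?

A: 5 beats/bar ÷ 1 beat/chord = 5 chords/bar.
B: 4 beats/bar ÷ 2 beats/chord = 2 chords/bar.
C: 2 beats/bar ÷ 2 beats/chord = 1 chord/bar.
D: 4 beats/bar ÷ 6 beats/chord = 2/3 chords/bar.
Fastest is A at 5 chords/bar.

Phrase A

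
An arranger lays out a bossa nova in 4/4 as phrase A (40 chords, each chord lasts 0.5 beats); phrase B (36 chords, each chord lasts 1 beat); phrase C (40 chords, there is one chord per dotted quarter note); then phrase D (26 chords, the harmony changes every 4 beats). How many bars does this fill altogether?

55 bars

A: 40 × 0.5 = 20 beats = 5 bars.
B: 36 × 1 = 36 beats = 9 bars.
C: 40 × 1.5 = 60 beats = 15 bars.
D: 26 × 4 = 104 beats = 26 bars.
Total: 5 + 9 + 15 + 26 = 55 bars.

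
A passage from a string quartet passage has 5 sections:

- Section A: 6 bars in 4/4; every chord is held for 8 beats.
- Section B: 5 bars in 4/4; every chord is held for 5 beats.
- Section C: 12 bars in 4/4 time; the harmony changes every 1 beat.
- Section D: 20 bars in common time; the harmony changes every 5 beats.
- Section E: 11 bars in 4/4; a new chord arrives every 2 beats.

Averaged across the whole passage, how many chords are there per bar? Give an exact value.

31/18 chords per bar

A: 6 × 4 = 24 beats ÷ 8 = 3 chords.
B: 5 × 4 = 20 beats ÷ 5 = 4 chords.
C: 12 × 4 = 48 beats ÷ 1 = 48 chords.
D: 20 × 4 = 80 beats ÷ 5 = 16 chords.
E: 11 × 4 = 44 beats ÷ 2 = 22 chords.
Overall: 93 chords over 54 bars → 93/54 = 31/18 chords per bar.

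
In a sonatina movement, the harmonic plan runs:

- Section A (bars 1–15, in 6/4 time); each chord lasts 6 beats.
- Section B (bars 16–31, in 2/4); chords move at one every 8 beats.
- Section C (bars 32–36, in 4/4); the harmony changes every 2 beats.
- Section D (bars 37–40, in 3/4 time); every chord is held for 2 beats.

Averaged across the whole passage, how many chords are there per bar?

0.875 chords per bar

A: 15 × 6 = 90 beats ÷ 6 = 15 chords.
B: 16 × 2 = 32 beats ÷ 8 = 4 chords.
C: 5 × 4 = 20 beats ÷ 2 = 10 chords.
D: 4 × 3 = 12 beats ÷ 2 = 6 chords.
Overall: 35 chords over 40 bars → 35/40 = 0.875 chords per bar.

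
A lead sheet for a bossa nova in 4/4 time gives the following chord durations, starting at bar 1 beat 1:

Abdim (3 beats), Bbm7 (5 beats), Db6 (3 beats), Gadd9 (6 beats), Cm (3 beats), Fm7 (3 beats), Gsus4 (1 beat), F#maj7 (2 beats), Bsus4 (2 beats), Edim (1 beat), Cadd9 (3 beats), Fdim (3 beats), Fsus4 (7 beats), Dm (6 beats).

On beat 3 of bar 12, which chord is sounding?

Dm

Beat 3 of bar 12 is beat (12−1)×4 + 3 = 47 overall.
Running totals: Abdim ends at 3, Bbm7 ends at 8, Db6 ends at 11, Gadd9 ends at 17, Cm ends at 20, Fm7 ends at 23, Gsus4 ends at 24, F#maj7 ends at 26, Bsus4 ends at 28, Edim ends at 29, Cadd9 ends at 32, Fdim ends at 35, Fsus4 ends at 42, Dm ends at 48.
Beat 47 falls within Dm.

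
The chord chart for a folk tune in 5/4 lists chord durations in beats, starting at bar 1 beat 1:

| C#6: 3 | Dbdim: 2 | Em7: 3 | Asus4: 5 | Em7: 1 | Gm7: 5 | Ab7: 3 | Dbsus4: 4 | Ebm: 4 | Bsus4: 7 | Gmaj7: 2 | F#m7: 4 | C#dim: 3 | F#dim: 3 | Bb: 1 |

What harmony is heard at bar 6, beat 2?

Ebm

Beat 2 of bar 6 is beat (6−1)×5 + 2 = 27 overall.
Running totals: C#6 ends at 3, Dbdim ends at 5, Em7 ends at 8, Asus4 ends at 13, Em7 ends at 14, Gm7 ends at 19, Ab7 ends at 22, Dbsus4 ends at 26, Ebm ends at 30.
Beat 27 falls within Ebm.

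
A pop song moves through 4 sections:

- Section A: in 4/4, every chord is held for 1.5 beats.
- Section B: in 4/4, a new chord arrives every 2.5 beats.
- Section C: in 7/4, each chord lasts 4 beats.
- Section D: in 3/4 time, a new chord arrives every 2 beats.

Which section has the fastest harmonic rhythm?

Section A

A: each chord is 1.5 beats in 4/4, so 8/3 per bar.
B: each chord is 2.5 beats in 4/4, so 1.6 per bar.
C: each chord is 4 beats in 7/4, so 1.75 per bar.
D: each chord is 2 beats in 3/4, so 1.5 per bar.
Fastest is A at 8/3 chords/bar.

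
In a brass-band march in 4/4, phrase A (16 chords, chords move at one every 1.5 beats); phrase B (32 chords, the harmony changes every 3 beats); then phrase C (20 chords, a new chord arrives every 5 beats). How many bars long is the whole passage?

A: 16 × 1.5 = 24 beats = 6 bars.
B: 32 × 3 = 96 beats = 24 bars.
C: 20 × 5 = 100 beats = 25 bars.
Total: 6 + 24 + 25 = 55 bars.

55 bars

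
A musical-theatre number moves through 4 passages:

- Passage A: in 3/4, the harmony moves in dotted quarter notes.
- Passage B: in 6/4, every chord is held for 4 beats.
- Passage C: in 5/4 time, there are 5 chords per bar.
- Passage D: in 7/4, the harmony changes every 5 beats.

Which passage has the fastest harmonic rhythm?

A: 3 beats/bar ÷ 1.5 beats/chord = 2 chords/bar.
B: 6 beats/bar ÷ 4 beats/chord = 1.5 chords/bar.
C: 5 beats/bar ÷ 1 beat/chord = 5 chords/bar.
D: 7 beats/bar ÷ 5 beats/chord = 1.4 chords/bar.
Fastest is C at 5 chords/bar.

Passage C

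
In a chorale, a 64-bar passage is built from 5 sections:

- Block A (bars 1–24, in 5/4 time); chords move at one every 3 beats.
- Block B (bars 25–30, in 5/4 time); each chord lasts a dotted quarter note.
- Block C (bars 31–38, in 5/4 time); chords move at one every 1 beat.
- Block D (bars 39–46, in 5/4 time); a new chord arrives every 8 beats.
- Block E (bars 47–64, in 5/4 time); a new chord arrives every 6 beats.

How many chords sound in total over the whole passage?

120 chords

A: 24·5 = 120 beats, 120/3 = 40 chords.
B: 6·5 = 30 beats, 30/1.5 = 20 chords.
C: 8·5 = 40 beats, 40/1 = 40 chords.
D: 8·5 = 40 beats, 40/8 = 5 chords.
E: 18·5 = 90 beats, 90/6 = 15 chords.
Total: 40 + 20 + 40 + 5 + 15 = 120.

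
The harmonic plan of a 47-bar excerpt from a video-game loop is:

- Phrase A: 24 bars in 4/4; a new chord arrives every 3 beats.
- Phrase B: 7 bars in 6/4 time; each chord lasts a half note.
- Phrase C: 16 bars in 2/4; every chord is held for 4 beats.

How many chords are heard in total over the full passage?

61 chords

A: 24 bars × 4 beats = 96 beats; 3 beats/chord → 32 chords.
B: 7 bars × 6 beats = 42 beats; 2 beats/chord → 21 chords.
C: 16 bars × 2 beats = 32 beats; 4 beats/chord → 8 chords.
Total: 32 + 21 + 8 = 61.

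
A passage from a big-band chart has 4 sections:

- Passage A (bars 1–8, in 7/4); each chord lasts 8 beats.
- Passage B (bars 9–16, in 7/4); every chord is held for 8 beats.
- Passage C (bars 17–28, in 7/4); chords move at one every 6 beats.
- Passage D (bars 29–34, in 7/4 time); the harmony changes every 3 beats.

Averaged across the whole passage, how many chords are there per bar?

A: 8 bars of 7 beats is 56 beats; at 8 beats each that's 7 chords.
B: 8 bars of 7 beats is 56 beats; at 8 beats each that's 7 chords.
C: 12 bars of 7 beats is 84 beats; at 6 beats each that's 14 chords.
D: 6 bars of 7 beats is 42 beats; at 3 beats each that's 14 chords.
Overall: 42 chords over 34 bars → 42/34 = 21/17 chords per bar.

21/17 chords per bar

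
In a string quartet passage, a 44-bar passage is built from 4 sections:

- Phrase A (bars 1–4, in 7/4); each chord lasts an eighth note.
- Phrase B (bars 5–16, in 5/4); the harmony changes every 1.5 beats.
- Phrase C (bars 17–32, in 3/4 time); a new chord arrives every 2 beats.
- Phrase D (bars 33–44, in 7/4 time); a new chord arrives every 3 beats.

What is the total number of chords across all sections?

148 chords

A: 4·7 = 28 beats, 28/0.5 = 56 chords.
B: 12·5 = 60 beats, 60/1.5 = 40 chords.
C: 16·3 = 48 beats, 48/2 = 24 chords.
D: 12·7 = 84 beats, 84/3 = 28 chords.
Total: 56 + 40 + 24 + 28 = 148.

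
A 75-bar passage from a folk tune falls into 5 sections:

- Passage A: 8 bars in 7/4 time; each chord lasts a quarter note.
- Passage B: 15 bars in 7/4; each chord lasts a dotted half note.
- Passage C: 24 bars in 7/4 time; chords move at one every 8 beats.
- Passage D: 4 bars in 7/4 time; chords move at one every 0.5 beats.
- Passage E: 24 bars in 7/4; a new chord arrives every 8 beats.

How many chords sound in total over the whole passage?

189 chords

A: 8 bars × 7 beats = 56 beats; 1 beat/chord → 56 chords.
B: 15 bars × 7 beats = 105 beats; 3 beats/chord → 35 chords.
C: 24 bars × 7 beats = 168 beats; 8 beats/chord → 21 chords.
D: 4 bars × 7 beats = 28 beats; 0.5 beats/chord → 56 chords.
E: 24 bars × 7 beats = 168 beats; 8 beats/chord → 21 chords.
Total: 56 + 35 + 21 + 56 + 21 = 189.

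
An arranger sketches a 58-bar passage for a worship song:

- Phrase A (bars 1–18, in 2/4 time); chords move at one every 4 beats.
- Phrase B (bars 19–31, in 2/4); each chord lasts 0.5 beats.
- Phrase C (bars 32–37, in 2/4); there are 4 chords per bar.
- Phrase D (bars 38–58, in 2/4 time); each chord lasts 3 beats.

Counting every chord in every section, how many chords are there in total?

A has 36 beats and chords last 4 each, so 9 chords.
B has 26 beats and chords last 0.5 each, so 52 chords.
C has 12 beats and chords last 0.5 each, so 24 chords.
D has 42 beats and chords last 3 each, so 14 chords.
Total: 9 + 52 + 24 + 14 = 99.

99 chords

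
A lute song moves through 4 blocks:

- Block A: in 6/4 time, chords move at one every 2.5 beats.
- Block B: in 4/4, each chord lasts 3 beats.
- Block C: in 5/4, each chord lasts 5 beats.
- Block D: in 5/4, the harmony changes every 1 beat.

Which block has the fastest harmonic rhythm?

A: 6 beats/bar ÷ 2.5 beats/chord = 2.4 chords/bar.
B: 4 beats/bar ÷ 3 beats/chord = 4/3 chords/bar.
C: 5 beats/bar ÷ 5 beats/chord = 1 chord/bar.
D: 5 beats/bar ÷ 1 beat/chord = 5 chords/bar.
Fastest is D at 5 chords/bar.

Block D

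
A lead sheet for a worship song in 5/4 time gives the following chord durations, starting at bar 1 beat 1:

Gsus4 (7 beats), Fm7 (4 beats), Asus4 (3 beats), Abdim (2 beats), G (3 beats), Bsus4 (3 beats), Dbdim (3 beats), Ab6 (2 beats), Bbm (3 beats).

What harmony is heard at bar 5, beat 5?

Beat 5 of bar 5 is beat (5−1)×5 + 5 = 25 overall.
Running totals: Gsus4 ends at 7, Fm7 ends at 11, Asus4 ends at 14, Abdim ends at 16, G ends at 19, Bsus4 ends at 22, Dbdim ends at 25.
Beat 25 falls within Dbdim.

Dbdim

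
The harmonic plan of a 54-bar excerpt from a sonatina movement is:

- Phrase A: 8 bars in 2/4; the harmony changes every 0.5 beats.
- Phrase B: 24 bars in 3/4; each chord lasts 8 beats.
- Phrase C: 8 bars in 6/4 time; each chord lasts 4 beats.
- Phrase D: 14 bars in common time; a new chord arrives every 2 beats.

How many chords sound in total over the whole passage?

81 chords

A has 16 beats and chords last 0.5 each, so 32 chords.
B has 72 beats and chords last 8 each, so 9 chords.
C has 48 beats and chords last 4 each, so 12 chords.
D has 56 beats and chords last 2 each, so 28 chords.
Total: 32 + 9 + 12 + 28 = 81.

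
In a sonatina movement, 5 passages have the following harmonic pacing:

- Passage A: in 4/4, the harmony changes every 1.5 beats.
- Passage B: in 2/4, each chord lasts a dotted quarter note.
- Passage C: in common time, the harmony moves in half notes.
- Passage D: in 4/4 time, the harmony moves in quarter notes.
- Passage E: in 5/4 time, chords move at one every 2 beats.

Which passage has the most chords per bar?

Passage D

A: each chord is 1.5 beats in 4/4, so 8/3 per bar.
B: each chord is 1.5 beats in 2/4, so 4/3 per bar.
C: each chord is 2 beats in 4/4, so 2 per bar.
D: each chord is 1 beat in 4/4, so 4 per bar.
E: each chord is 2 beats in 5/4, so 2.5 per bar.
Fastest is D at 4 chords/bar.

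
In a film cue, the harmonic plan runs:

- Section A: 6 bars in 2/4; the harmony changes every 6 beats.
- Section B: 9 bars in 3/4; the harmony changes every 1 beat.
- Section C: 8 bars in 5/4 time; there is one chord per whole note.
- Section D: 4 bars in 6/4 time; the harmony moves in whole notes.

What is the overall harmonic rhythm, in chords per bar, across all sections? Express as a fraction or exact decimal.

5/3 chords per bar

A: 6 bars of 2 beats is 12 beats; at 6 beats each that's 2 chords.
B: 9 bars of 3 beats is 27 beats; at 1 beat each that's 27 chords.
C: 8 bars of 5 beats is 40 beats; at 4 beats each that's 10 chords.
D: 4 bars of 6 beats is 24 beats; at 4 beats each that's 6 chords.
Overall: 45 chords over 27 bars → 45/27 = 5/3 chords per bar.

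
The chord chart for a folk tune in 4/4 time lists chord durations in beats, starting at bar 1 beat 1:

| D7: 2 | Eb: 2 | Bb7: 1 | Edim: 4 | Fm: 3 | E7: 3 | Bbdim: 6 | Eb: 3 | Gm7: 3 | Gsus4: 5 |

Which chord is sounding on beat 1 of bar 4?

E7

Beat 1 of bar 4 is beat (4−1)×4 + 1 = 13 overall.
Running totals: D7 ends at 2, Eb ends at 4, Bb7 ends at 5, Edim ends at 9, Fm ends at 12, E7 ends at 15.
Beat 13 falls within E7.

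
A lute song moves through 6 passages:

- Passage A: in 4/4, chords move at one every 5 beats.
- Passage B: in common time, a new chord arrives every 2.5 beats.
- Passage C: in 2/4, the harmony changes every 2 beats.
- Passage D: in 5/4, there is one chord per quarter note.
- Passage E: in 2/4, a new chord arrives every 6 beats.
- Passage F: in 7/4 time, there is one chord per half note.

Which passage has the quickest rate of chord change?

Passage D

A: 4/5 = 0.8 chords/bar.
B: 4/2.5 = 1.6 chords/bar.
C: 2/2 = 1 chord/bar.
D: 5/1 = 5 chords/bar.
E: 2/6 = 1/3 chords/bar.
F: 7/2 = 3.5 chords/bar.
Fastest is D at 5 chords/bar.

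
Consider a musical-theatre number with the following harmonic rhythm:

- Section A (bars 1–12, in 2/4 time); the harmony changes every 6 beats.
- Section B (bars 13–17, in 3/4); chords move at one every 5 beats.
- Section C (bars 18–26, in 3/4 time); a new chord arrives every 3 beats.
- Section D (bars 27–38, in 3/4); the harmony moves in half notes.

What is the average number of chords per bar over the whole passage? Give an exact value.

A: 12 × 2 = 24 beats ÷ 6 = 4 chords.
B: 5 × 3 = 15 beats ÷ 5 = 3 chords.
C: 9 × 3 = 27 beats ÷ 3 = 9 chords.
D: 12 × 3 = 36 beats ÷ 2 = 18 chords.
Overall: 34 chords over 38 bars → 34/38 = 17/19 chords per bar.

17/19 chords per bar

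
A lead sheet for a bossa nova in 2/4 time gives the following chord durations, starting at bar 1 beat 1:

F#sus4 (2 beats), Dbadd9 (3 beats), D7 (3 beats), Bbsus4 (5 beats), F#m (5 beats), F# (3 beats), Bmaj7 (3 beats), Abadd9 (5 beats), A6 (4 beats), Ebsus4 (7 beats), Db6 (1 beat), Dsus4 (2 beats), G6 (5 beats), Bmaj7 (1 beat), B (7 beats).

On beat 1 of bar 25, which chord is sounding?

Bmaj7

Beat 1 of bar 25 is beat (25−1)×2 + 1 = 49 overall.
Running totals: F#sus4 ends at 2, Dbadd9 ends at 5, D7 ends at 8, Bbsus4 ends at 13, F#m ends at 18, F# ends at 21, Bmaj7 ends at 24, Abadd9 ends at 29, A6 ends at 33, Ebsus4 ends at 40, Db6 ends at 41, Dsus4 ends at 43, G6 ends at 48, Bmaj7 ends at 49.
Beat 49 falls within Bmaj7.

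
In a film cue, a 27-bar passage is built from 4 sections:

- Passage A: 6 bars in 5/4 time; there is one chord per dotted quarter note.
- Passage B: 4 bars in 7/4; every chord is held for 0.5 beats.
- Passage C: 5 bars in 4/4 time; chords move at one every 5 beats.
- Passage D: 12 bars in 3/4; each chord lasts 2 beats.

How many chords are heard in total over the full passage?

A: 6·5 = 30 beats, 30/1.5 = 20 chords.
B: 4·7 = 28 beats, 28/0.5 = 56 chords.
C: 5·4 = 20 beats, 20/5 = 4 chords.
D: 12·3 = 36 beats, 36/2 = 18 chords.
Total: 20 + 56 + 4 + 18 = 98.

98 chords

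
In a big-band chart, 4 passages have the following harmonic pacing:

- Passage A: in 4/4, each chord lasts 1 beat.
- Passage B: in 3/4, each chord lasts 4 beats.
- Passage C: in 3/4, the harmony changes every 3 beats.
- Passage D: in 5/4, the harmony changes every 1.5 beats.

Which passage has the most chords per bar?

A: 4 beats/bar ÷ 1 beat/chord = 4 chords/bar.
B: 3 beats/bar ÷ 4 beats/chord = 0.75 chords/bar.
C: 3 beats/bar ÷ 3 beats/chord = 1 chord/bar.
D: 5 beats/bar ÷ 1.5 beats/chord = 10/3 chords/bar.
Fastest is A at 4 chords/bar.

Passage A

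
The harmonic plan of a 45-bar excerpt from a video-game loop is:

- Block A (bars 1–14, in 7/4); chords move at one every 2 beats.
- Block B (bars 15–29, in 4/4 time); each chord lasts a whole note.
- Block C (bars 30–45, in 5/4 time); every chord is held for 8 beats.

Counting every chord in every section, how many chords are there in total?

74 chords

A: 14 bars × 7 beats = 98 beats; 2 beats/chord → 49 chords.
B: 15 bars × 4 beats = 60 beats; 4 beats/chord → 15 chords.
C: 16 bars × 5 beats = 80 beats; 8 beats/chord → 10 chords.
Total: 49 + 15 + 10 = 74.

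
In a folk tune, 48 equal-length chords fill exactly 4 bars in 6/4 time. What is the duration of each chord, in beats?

0.5 beats

4 bars × 6 beats/bar = 24 beats total.
24 beats ÷ 48 chords = 0.5 beats per chord.
(That is an eighth note.)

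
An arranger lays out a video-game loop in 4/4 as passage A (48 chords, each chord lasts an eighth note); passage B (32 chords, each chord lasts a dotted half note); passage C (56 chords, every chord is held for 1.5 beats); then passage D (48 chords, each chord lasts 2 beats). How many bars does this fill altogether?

75 bars

A: 48 × 0.5 = 24 beats = 6 bars.
B: 32 × 3 = 96 beats = 24 bars.
C: 56 × 1.5 = 84 beats = 21 bars.
D: 48 × 2 = 96 beats = 24 bars.
Total: 6 + 24 + 21 + 24 = 75 bars.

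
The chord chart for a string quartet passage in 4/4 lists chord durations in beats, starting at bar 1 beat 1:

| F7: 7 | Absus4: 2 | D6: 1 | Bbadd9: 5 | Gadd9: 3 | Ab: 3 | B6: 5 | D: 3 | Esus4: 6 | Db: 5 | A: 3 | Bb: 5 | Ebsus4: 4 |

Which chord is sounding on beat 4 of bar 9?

Beat 4 of bar 9 is beat (9−1)×4 + 4 = 36 overall.
Running totals: F7 ends at 7, Absus4 ends at 9, D6 ends at 10, Bbadd9 ends at 15, Gadd9 ends at 18, Ab ends at 21, B6 ends at 26, D ends at 29, Esus4 ends at 35, Db ends at 40.
Beat 36 falls within Db.

Db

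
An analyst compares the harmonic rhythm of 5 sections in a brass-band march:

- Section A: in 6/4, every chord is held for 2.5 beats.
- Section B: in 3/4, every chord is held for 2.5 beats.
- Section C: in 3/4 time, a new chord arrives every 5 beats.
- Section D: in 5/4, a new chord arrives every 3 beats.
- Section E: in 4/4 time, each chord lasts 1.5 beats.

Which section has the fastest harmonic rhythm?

A: 6 beats/bar ÷ 2.5 beats/chord = 2.4 chords/bar.
B: 3 beats/bar ÷ 2.5 beats/chord = 1.2 chords/bar.
C: 3 beats/bar ÷ 5 beats/chord = 0.6 chords/bar.
D: 5 beats/bar ÷ 3 beats/chord = 5/3 chords/bar.
E: 4 beats/bar ÷ 1.5 beats/chord = 8/3 chords/bar.
Fastest is E at 8/3 chords/bar.

Section E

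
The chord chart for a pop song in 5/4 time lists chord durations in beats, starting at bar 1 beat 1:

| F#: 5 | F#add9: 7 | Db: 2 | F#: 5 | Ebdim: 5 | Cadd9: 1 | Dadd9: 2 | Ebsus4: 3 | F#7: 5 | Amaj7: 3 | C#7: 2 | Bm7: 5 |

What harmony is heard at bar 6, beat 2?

Dadd9

Beat 2 of bar 6 is beat (6−1)×5 + 2 = 27 overall.
Running totals: F# ends at 5, F#add9 ends at 12, Db ends at 14, F# ends at 19, Ebdim ends at 24, Cadd9 ends at 25, Dadd9 ends at 27.
Beat 27 falls within Dadd9.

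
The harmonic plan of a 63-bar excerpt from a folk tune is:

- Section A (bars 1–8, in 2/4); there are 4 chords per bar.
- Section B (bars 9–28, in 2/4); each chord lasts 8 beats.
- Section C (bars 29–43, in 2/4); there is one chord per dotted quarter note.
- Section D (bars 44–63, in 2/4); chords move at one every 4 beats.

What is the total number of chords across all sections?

67 chords

A: 8·2 = 16 beats, 16/0.5 = 32 chords.
B: 20·2 = 40 beats, 40/8 = 5 chords.
C: 15·2 = 30 beats, 30/1.5 = 20 chords.
D: 20·2 = 40 beats, 40/4 = 10 chords.
Total: 32 + 5 + 20 + 10 = 67.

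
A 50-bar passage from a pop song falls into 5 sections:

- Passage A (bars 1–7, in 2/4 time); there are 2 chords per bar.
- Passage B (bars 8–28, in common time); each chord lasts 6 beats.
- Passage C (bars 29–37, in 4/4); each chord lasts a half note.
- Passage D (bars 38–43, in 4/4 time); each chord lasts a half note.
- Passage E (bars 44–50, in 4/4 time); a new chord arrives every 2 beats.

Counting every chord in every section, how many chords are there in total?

72 chords

A: 7·2 = 14 beats, 14/1 = 14 chords.
B: 21·4 = 84 beats, 84/6 = 14 chords.
C: 9·4 = 36 beats, 36/2 = 18 chords.
D: 6·4 = 24 beats, 24/2 = 12 chords.
E: 7·4 = 28 beats, 28/2 = 14 chords.
Total: 14 + 14 + 18 + 12 + 14 = 72.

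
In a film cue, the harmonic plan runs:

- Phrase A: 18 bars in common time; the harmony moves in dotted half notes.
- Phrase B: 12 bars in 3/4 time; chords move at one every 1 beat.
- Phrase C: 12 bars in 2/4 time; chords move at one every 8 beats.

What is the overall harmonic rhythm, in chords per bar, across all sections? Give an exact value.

1.5 chords per bar

A: 18 × 4 = 72 beats ÷ 3 = 24 chords.
B: 12 × 3 = 36 beats ÷ 1 = 36 chords.
C: 12 × 2 = 24 beats ÷ 8 = 3 chords.
Overall: 63 chords over 42 bars → 63/42 = 1.5 chords per bar.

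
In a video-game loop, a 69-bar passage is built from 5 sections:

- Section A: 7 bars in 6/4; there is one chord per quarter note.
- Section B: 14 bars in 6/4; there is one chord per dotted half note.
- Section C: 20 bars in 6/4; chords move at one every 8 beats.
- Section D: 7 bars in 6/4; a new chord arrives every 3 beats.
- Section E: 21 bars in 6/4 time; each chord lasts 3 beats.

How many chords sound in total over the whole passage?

141 chords

A has 42 beats and chords last 1 each, so 42 chords.
B has 84 beats and chords last 3 each, so 28 chords.
C has 120 beats and chords last 8 each, so 15 chords.
D has 42 beats and chords last 3 each, so 14 chords.
E has 126 beats and chords last 3 each, so 42 chords.
Total: 42 + 28 + 15 + 14 + 42 = 141.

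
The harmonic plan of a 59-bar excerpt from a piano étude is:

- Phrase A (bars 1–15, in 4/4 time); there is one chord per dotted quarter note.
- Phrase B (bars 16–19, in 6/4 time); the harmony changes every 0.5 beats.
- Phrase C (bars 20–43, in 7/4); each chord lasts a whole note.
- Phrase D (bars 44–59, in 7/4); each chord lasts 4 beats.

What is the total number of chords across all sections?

158 chords

A: 15 bars × 4 beats = 60 beats; 1.5 beats/chord → 40 chords.
B: 4 bars × 6 beats = 24 beats; 0.5 beats/chord → 48 chords.
C: 24 bars × 7 beats = 168 beats; 4 beats/chord → 42 chords.
D: 16 bars × 7 beats = 112 beats; 4 beats/chord → 28 chords.
Total: 40 + 48 + 42 + 28 = 158.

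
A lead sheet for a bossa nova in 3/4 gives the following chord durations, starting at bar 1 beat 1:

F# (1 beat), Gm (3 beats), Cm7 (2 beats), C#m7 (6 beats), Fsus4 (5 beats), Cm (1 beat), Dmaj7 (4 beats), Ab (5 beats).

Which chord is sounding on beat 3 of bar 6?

Beat 3 of bar 6 is beat (6−1)×3 + 3 = 18 overall.
Running totals: F# ends at 1, Gm ends at 4, Cm7 ends at 6, C#m7 ends at 12, Fsus4 ends at 17, Cm ends at 18.
Beat 18 falls within Cm.

Cm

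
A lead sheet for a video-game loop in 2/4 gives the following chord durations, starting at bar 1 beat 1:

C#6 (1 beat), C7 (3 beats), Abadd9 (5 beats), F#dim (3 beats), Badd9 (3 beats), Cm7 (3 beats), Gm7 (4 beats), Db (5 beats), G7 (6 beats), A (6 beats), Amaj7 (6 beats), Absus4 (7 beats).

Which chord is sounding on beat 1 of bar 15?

Beat 1 of bar 15 is beat (15−1)×2 + 1 = 29 overall.
Running totals: C#6 ends at 1, C7 ends at 4, Abadd9 ends at 9, F#dim ends at 12, Badd9 ends at 15, Cm7 ends at 18, Gm7 ends at 22, Db ends at 27, G7 ends at 33.
Beat 29 falls within G7.

G7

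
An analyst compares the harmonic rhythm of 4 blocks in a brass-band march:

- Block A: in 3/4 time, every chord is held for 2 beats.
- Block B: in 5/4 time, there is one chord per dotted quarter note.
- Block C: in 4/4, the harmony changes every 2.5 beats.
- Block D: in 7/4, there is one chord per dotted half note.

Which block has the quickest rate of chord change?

Block B

A: each chord is 2 beats in 3/4, so 1.5 per bar.
B: each chord is 1.5 beats in 5/4, so 10/3 per bar.
C: each chord is 2.5 beats in 4/4, so 1.6 per bar.
D: each chord is 3 beats in 7/4, so 7/3 per bar.
Fastest is B at 10/3 chords/bar.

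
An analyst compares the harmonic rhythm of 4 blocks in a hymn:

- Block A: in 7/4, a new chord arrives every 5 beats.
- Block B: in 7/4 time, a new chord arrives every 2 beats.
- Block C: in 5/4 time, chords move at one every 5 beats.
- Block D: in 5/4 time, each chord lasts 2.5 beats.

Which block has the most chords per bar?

Block B

A: 7/5 = 1.4 chords/bar.
B: 7/2 = 3.5 chords/bar.
C: 5/5 = 1 chord/bar.
D: 5/2.5 = 2 chords/bar.
Fastest is B at 3.5 chords/bar.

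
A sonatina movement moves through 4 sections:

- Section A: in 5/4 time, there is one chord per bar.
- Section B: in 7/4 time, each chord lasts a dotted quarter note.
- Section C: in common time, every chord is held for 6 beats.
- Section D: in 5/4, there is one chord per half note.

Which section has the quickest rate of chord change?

Section B

A: each chord is 5 beats in 5/4, so 1 per bar.
B: each chord is 1.5 beats in 7/4, so 14/3 per bar.
C: each chord is 6 beats in 4/4, so 2/3 per bar.
D: each chord is 2 beats in 5/4, so 2.5 per bar.
Fastest is B at 14/3 chords/bar.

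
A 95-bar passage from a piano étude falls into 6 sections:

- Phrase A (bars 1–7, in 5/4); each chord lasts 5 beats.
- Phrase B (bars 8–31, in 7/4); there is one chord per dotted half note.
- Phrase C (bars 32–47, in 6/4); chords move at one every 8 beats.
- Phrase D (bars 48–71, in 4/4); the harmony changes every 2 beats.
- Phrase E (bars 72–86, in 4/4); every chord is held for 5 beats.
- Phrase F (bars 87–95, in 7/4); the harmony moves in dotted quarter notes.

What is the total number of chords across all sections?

177 chords

A: 7 bars × 5 beats = 35 beats; 5 beats/chord → 7 chords.
B: 24 bars × 7 beats = 168 beats; 3 beats/chord → 56 chords.
C: 16 bars × 6 beats = 96 beats; 8 beats/chord → 12 chords.
D: 24 bars × 4 beats = 96 beats; 2 beats/chord → 48 chords.
E: 15 bars × 4 beats = 60 beats; 5 beats/chord → 12 chords.
F: 9 bars × 7 beats = 63 beats; 1.5 beats/chord → 42 chords.
Total: 7 + 56 + 12 + 48 + 12 + 42 = 177.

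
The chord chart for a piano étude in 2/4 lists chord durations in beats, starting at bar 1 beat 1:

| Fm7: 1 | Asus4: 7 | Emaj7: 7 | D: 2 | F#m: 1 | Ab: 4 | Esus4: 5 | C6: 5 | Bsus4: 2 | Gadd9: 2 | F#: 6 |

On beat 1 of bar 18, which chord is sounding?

Gadd9

Beat 1 of bar 18 is beat (18−1)×2 + 1 = 35 overall.
Running totals: Fm7 ends at 1, Asus4 ends at 8, Emaj7 ends at 15, D ends at 17, F#m ends at 18, Ab ends at 22, Esus4 ends at 27, C6 ends at 32, Bsus4 ends at 34, Gadd9 ends at 36.
Beat 35 falls within Gadd9.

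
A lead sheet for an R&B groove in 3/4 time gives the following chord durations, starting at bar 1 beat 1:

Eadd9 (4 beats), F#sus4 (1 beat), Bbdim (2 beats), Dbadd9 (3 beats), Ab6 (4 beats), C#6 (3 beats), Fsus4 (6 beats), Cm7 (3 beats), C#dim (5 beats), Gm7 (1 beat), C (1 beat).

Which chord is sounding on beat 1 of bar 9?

Cm7

Beat 1 of bar 9 is beat (9−1)×3 + 1 = 25 overall.
Running totals: Eadd9 ends at 4, F#sus4 ends at 5, Bbdim ends at 7, Dbadd9 ends at 10, Ab6 ends at 14, C#6 ends at 17, Fsus4 ends at 23, Cm7 ends at 26.
Beat 25 falls within Cm7.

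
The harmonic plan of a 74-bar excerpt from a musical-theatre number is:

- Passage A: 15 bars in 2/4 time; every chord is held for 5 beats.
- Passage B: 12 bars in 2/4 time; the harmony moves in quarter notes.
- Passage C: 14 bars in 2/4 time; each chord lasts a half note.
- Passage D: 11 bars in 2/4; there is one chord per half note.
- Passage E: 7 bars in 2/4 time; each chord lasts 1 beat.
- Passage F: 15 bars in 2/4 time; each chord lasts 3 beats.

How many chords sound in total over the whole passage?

A: 15 bars × 2 beats = 30 beats; 5 beats/chord → 6 chords.
B: 12 bars × 2 beats = 24 beats; 1 beat/chord → 24 chords.
C: 14 bars × 2 beats = 28 beats; 2 beats/chord → 14 chords.
D: 11 bars × 2 beats = 22 beats; 2 beats/chord → 11 chords.
E: 7 bars × 2 beats = 14 beats; 1 beat/chord → 14 chords.
F: 15 bars × 2 beats = 30 beats; 3 beats/chord → 10 chords.
Total: 6 + 24 + 14 + 11 + 14 + 10 = 79.

79 chords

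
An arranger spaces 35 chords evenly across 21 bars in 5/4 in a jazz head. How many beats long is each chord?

21 bars × 5 beats/bar = 105 beats total.
105 beats ÷ 35 chords = 3 beats per chord.
(That is a dotted half note.)

3 beats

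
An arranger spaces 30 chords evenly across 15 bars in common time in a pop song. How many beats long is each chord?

15 bars × 4 beats/bar = 60 beats total.
60 beats ÷ 30 chords = 2 beats per chord.
(That is a half note.)

2 beats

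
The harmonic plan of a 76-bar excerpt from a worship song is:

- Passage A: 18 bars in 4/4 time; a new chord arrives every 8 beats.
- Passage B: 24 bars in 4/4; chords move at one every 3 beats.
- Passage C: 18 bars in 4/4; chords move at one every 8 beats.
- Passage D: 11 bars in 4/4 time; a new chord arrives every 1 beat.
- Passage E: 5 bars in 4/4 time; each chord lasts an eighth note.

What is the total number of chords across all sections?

134 chords

A has 72 beats and chords last 8 each, so 9 chords.
B has 96 beats and chords last 3 each, so 32 chords.
C has 72 beats and chords last 8 each, so 9 chords.
D has 44 beats and chords last 1 each, so 44 chords.
E has 20 beats and chords last 0.5 each, so 40 chords.
Total: 9 + 32 + 9 + 44 + 40 = 134.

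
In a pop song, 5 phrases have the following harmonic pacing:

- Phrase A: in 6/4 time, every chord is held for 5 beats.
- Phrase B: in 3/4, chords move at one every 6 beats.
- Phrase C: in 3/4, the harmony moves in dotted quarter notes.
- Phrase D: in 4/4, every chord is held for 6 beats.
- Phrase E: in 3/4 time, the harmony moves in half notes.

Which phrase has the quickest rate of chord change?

Phrase C

A: each chord is 5 beats in 6/4, so 1.2 per bar.
B: each chord is 6 beats in 3/4, so 0.5 per bar.
C: each chord is 1.5 beats in 3/4, so 2 per bar.
D: each chord is 6 beats in 4/4, so 2/3 per bar.
E: each chord is 2 beats in 3/4, so 1.5 per bar.
Fastest is C at 2 chords/bar.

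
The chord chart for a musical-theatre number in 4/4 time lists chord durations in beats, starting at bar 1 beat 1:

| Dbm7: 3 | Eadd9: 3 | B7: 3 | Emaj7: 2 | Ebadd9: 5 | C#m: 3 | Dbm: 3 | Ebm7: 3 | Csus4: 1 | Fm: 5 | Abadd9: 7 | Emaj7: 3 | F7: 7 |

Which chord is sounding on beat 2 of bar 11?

Beat 2 of bar 11 is beat (11−1)×4 + 2 = 42 overall.
Running totals: Dbm7 ends at 3, Eadd9 ends at 6, B7 ends at 9, Emaj7 ends at 11, Ebadd9 ends at 16, C#m ends at 19, Dbm ends at 22, Ebm7 ends at 25, Csus4 ends at 26, Fm ends at 31, Abadd9 ends at 38, Emaj7 ends at 41, F7 ends at 48.
Beat 42 falls within F7.

F7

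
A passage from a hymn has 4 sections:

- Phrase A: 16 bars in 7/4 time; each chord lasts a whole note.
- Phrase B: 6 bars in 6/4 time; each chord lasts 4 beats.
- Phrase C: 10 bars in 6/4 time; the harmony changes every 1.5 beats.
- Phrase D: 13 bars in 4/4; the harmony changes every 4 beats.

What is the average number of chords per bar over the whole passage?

2 chords per bar

A: 16 bars of 7 beats is 112 beats; at 4 beats each that's 28 chords.
B: 6 bars of 6 beats is 36 beats; at 4 beats each that's 9 chords.
C: 10 bars of 6 beats is 60 beats; at 1.5 beats each that's 40 chords.
D: 13 bars of 4 beats is 52 beats; at 4 beats each that's 13 chords.
Overall: 90 chords over 45 bars → 90/45 = 2 chords per bar.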